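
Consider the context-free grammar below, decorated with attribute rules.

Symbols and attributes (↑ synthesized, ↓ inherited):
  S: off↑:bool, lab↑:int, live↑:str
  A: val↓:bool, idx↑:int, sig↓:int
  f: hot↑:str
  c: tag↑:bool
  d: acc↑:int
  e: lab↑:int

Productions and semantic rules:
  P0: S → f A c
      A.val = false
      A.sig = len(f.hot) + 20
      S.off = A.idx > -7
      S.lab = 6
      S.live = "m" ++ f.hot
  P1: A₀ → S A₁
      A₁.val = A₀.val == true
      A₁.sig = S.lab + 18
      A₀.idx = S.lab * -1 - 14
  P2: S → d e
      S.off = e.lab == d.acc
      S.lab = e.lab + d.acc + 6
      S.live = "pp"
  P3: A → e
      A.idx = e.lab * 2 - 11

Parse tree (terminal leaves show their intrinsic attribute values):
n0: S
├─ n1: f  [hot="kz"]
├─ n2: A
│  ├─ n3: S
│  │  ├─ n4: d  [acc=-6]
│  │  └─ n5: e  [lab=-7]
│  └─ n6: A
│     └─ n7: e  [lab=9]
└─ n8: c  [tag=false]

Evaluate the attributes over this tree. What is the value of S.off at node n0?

1. n1.hot = "kz"  [terminal]
2. n2.val = false  [false]
3. n2.sig = 22  [len(f.hot) + 20]
4. n4.acc = -6  [terminal]
5. n5.lab = -7  [terminal]
6. n3.off = false  [e.lab == d.acc]
7. n3.lab = -7  [e.lab + d.acc + 6]
8. n3.live = "pp"  ["pp"]
9. n6.val = false  [A₀.val == true]
10. n6.sig = 11  [S.lab + 18]
11. n7.lab = 9  [terminal]
12. n6.idx = 7  [e.lab * 2 - 11]
13. n2.idx = -7  [S.lab * -1 - 14]
14. n8.tag = false  [terminal]
15. n0.off = false  [A.idx > -7]
16. n0.lab = 6  [6]
17. n0.live = "mkz"  ["m" ++ f.hot]

false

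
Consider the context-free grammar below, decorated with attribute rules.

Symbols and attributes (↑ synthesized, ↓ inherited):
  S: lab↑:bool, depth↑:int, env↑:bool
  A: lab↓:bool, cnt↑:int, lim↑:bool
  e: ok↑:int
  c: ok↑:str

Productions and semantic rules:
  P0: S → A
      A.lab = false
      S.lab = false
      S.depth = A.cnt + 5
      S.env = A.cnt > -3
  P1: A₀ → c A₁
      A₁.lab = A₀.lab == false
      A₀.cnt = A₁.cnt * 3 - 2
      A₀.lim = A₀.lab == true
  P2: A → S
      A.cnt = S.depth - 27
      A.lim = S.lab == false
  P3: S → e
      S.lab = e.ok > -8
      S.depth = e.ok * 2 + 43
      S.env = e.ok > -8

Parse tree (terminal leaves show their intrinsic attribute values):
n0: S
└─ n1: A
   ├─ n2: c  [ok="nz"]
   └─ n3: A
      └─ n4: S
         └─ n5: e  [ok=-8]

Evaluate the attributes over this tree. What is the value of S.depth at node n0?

3

1. n1.lab = false  [false]
2. n2.ok = "nz"  [terminal]
3. n3.lab = true  [A₀.lab == false]
4. n5.ok = -8  [terminal]
5. n4.lab = false  [e.ok > -8]
6. n4.depth = 27  [e.ok * 2 + 43]
7. n4.env = false  [e.ok > -8]
8. n3.cnt = 0  [S.depth - 27]
9. n3.lim = true  [S.lab == false]
10. n1.cnt = -2  [A₁.cnt * 3 - 2]
11. n1.lim = false  [A₀.lab == true]
12. n0.lab = false  [false]
13. n0.depth = 3  [A.cnt + 5]
14. n0.env = true  [A.cnt > -3]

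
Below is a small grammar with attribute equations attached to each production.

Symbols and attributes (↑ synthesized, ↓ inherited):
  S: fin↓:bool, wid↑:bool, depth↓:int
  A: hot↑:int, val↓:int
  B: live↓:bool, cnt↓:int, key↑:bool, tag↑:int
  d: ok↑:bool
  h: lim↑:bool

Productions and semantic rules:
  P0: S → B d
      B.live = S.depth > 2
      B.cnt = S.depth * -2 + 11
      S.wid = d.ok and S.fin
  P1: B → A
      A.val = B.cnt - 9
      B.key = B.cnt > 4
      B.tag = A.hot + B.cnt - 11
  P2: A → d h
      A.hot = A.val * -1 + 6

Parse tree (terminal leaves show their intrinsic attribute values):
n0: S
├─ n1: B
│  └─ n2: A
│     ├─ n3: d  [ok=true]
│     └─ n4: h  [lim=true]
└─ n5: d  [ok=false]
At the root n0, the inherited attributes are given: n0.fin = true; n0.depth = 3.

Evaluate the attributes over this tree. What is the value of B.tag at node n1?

1. n0.fin = true  [given at root]
2. n0.depth = 3  [given at root]
3. n1.live = true  [S.depth > 2]
4. n1.cnt = 5  [S.depth * -2 + 11]
5. n2.val = -4  [B.cnt - 9]
6. n3.ok = true  [terminal]
7. n4.lim = true  [terminal]
8. n2.hot = 10  [A.val * -1 + 6]
9. n1.key = true  [B.cnt > 4]
10. n1.tag = 4  [A.hot + B.cnt - 11]
11. n5.ok = false  [terminal]
12. n0.wid = false  [d.ok and S.fin]

4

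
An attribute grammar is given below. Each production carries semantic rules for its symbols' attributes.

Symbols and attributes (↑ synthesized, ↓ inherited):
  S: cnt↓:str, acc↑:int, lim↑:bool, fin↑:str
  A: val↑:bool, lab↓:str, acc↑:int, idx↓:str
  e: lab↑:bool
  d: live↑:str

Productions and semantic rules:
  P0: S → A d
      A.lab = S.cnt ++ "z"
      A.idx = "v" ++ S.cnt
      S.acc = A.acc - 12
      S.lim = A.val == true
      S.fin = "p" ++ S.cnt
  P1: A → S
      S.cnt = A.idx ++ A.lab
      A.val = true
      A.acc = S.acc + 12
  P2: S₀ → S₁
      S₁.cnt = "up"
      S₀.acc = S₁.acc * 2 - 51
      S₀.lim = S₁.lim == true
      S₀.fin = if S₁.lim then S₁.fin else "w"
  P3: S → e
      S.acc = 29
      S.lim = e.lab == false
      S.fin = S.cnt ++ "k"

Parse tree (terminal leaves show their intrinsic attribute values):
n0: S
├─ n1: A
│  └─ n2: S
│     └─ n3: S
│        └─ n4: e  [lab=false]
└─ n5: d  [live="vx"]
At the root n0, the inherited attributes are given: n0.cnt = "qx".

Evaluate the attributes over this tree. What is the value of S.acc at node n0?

7

1. n0.cnt = "qx"  [given at root]
2. n1.lab = "qxz"  [S.cnt ++ "z"]
3. n1.idx = "vqx"  ["v" ++ S.cnt]
4. n2.cnt = "vqxqxz"  [A.idx ++ A.lab]
5. n3.cnt = "up"  ["up"]
6. n4.lab = false  [terminal]
7. n3.acc = 29  [29]
8. n3.lim = true  [e.lab == false]
9. n3.fin = "upk"  [S.cnt ++ "k"]
10. n2.acc = 7  [S₁.acc * 2 - 51]
11. n2.lim = true  [S₁.lim == true]
12. n2.fin = "upk"  [if S₁.lim then S₁.fin else "w"]
13. n1.val = true  [true]
14. n1.acc = 19  [S.acc + 12]
15. n5.live = "vx"  [terminal]
16. n0.acc = 7  [A.acc - 12]
17. n0.lim = true  [A.val == true]
18. n0.fin = "pqx"  ["p" ++ S.cnt]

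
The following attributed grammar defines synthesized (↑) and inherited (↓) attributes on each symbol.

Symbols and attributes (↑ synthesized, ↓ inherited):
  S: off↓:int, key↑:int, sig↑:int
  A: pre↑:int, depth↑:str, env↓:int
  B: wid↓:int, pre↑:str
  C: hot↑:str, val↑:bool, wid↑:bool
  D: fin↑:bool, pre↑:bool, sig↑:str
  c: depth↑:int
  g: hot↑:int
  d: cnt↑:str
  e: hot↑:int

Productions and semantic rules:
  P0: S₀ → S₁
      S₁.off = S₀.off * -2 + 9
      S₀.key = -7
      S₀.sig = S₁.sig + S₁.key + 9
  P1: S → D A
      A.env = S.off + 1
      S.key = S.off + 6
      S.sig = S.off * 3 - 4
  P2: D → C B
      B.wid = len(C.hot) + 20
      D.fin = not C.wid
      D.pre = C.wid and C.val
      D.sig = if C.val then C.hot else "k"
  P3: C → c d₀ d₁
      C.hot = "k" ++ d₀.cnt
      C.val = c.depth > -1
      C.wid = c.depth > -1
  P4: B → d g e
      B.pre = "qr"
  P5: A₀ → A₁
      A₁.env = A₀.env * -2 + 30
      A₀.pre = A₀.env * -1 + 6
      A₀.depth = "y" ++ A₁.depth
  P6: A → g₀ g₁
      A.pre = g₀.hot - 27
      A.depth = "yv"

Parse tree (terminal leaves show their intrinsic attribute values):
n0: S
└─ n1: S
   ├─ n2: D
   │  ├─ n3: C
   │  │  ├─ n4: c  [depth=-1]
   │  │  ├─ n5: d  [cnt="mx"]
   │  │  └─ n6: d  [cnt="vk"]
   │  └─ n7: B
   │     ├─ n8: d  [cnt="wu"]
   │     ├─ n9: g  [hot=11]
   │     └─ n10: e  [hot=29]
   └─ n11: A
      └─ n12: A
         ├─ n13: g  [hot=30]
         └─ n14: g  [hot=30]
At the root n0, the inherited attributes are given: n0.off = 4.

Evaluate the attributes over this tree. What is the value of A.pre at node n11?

1. n0.off = 4  [given at root]
2. n1.off = 1  [S₀.off * -2 + 9]
3. n4.depth = -1  [terminal]
4. n5.cnt = "mx"  [terminal]
5. n6.cnt = "vk"  [terminal]
6. n3.hot = "kmx"  ["k" ++ d₀.cnt]
7. n3.val = false  [c.depth > -1]
8. n3.wid = false  [c.depth > -1]
9. n7.wid = 23  [len(C.hot) + 20]
10. n8.cnt = "wu"  [terminal]
11. n9.hot = 11  [terminal]
12. n10.hot = 29  [terminal]
13. n7.pre = "qr"  ["qr"]
14. n2.fin = true  [not C.wid]
15. n2.pre = false  [C.wid and C.val]
16. n2.sig = "k"  [if C.val then C.hot else "k"]
17. n11.env = 2  [S.off + 1]
18. n12.env = 26  [A₀.env * -2 + 30]
19. n13.hot = 30  [terminal]
20. n14.hot = 30  [terminal]
21. n12.pre = 3  [g₀.hot - 27]
22. n12.depth = "yv"  ["yv"]
23. n11.pre = 4  [A₀.env * -1 + 6]
24. n11.depth = "yyv"  ["y" ++ A₁.depth]
25. n1.key = 7  [S.off + 6]
26. n1.sig = -1  [S.off * 3 - 4]
27. n0.key = -7  [-7]
28. n0.sig = 15  [S₁.sig + S₁.key + 9]

4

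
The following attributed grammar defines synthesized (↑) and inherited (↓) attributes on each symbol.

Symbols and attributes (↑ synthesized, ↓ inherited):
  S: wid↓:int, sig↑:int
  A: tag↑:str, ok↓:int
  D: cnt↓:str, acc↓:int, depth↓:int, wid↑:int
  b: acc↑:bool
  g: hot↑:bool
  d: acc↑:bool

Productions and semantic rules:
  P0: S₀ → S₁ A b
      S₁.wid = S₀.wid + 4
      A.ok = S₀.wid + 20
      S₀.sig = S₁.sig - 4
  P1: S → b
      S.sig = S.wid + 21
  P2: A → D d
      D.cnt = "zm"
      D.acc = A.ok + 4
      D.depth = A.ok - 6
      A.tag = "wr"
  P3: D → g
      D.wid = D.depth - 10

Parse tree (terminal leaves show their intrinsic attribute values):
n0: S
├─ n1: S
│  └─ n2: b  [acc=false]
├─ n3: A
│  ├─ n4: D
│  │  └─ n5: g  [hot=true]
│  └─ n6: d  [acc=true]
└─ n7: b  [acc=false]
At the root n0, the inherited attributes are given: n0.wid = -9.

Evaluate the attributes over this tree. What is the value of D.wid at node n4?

-5

1. n0.wid = -9  [given at root]
2. n1.wid = -5  [S₀.wid + 4]
3. n2.acc = false  [terminal]
4. n1.sig = 16  [S.wid + 21]
5. n3.ok = 11  [S₀.wid + 20]
6. n4.cnt = "zm"  ["zm"]
7. n4.acc = 15  [A.ok + 4]
8. n4.depth = 5  [A.ok - 6]
9. n5.hot = true  [terminal]
10. n4.wid = -5  [D.depth - 10]
11. n6.acc = true  [terminal]
12. n3.tag = "wr"  ["wr"]
13. n7.acc = false  [terminal]
14. n0.sig = 12  [S₁.sig - 4]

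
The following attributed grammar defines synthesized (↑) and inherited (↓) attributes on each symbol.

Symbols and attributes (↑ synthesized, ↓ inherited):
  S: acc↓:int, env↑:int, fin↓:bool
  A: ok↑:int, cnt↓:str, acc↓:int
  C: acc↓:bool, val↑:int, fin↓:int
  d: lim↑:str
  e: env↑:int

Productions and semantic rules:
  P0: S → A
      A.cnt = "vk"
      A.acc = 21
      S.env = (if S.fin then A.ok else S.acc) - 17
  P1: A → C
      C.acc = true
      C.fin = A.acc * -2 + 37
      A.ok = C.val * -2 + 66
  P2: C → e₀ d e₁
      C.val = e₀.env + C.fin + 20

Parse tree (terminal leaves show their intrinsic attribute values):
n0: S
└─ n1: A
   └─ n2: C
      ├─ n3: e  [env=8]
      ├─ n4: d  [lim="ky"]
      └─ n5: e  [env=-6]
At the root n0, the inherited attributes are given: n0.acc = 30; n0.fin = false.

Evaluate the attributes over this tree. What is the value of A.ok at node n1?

1. n0.acc = 30  [given at root]
2. n0.fin = false  [given at root]
3. n1.cnt = "vk"  ["vk"]
4. n1.acc = 21  [21]
5. n2.acc = true  [true]
6. n2.fin = -5  [A.acc * -2 + 37]
7. n3.env = 8  [terminal]
8. n4.lim = "ky"  [terminal]
9. n5.env = -6  [terminal]
10. n2.val = 23  [e₀.env + C.fin + 20]
11. n1.ok = 20  [C.val * -2 + 66]
12. n0.env = 13  [(if S.fin then A.ok else S.acc) - 17]

20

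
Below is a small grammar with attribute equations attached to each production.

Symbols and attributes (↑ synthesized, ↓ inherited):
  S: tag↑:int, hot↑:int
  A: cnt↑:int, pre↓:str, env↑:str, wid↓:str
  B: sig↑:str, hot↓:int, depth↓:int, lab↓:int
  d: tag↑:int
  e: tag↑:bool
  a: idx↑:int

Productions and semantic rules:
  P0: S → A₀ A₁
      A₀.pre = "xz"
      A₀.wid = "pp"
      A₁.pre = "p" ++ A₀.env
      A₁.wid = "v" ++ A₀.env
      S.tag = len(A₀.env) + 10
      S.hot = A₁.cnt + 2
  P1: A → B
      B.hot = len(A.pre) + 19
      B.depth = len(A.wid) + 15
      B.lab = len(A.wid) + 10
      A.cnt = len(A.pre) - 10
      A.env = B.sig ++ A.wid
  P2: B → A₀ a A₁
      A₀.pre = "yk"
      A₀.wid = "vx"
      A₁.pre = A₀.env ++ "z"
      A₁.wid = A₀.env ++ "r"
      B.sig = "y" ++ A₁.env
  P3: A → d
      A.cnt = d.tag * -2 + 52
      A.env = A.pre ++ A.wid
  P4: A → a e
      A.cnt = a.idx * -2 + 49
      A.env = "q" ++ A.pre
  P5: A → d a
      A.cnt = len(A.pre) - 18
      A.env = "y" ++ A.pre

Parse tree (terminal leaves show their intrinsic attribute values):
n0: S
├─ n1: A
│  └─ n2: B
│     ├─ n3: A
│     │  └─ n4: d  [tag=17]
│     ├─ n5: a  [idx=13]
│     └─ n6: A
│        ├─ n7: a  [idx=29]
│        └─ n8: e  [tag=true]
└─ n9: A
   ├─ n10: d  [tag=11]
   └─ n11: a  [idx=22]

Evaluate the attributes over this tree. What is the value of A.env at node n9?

"ypyqykvxzpp"

1. n1.pre = "xz"  ["xz"]
2. n1.wid = "pp"  ["pp"]
3. n2.hot = 21  [len(A.pre) + 19]
4. n2.depth = 17  [len(A.wid) + 15]
5. n2.lab = 12  [len(A.wid) + 10]
6. n3.pre = "yk"  ["yk"]
7. n3.wid = "vx"  ["vx"]
8. n4.tag = 17  [terminal]
9. n3.cnt = 18  [d.tag * -2 + 52]
10. n3.env = "ykvx"  [A.pre ++ A.wid]
11. n5.idx = 13  [terminal]
12. n6.pre = "ykvxz"  [A₀.env ++ "z"]
13. n6.wid = "ykvxr"  [A₀.env ++ "r"]
14. n7.idx = 29  [terminal]
15. n8.tag = true  [terminal]
16. n6.cnt = -9  [a.idx * -2 + 49]
17. n6.env = "qykvxz"  ["q" ++ A.pre]
18. n2.sig = "yqykvxz"  ["y" ++ A₁.env]
19. n1.cnt = -8  [len(A.pre) - 10]
20. n1.env = "yqykvxzpp"  [B.sig ++ A.wid]
21. n9.pre = "pyqykvxzpp"  ["p" ++ A₀.env]
22. n9.wid = "vyqykvxzpp"  ["v" ++ A₀.env]
23. n10.tag = 11  [terminal]
24. n11.idx = 22  [terminal]
25. n9.cnt = -8  [len(A.pre) - 18]
26. n9.env = "ypyqykvxzpp"  ["y" ++ A.pre]
27. n0.tag = 19  [len(A₀.env) + 10]
28. n0.hot = -6  [A₁.cnt + 2]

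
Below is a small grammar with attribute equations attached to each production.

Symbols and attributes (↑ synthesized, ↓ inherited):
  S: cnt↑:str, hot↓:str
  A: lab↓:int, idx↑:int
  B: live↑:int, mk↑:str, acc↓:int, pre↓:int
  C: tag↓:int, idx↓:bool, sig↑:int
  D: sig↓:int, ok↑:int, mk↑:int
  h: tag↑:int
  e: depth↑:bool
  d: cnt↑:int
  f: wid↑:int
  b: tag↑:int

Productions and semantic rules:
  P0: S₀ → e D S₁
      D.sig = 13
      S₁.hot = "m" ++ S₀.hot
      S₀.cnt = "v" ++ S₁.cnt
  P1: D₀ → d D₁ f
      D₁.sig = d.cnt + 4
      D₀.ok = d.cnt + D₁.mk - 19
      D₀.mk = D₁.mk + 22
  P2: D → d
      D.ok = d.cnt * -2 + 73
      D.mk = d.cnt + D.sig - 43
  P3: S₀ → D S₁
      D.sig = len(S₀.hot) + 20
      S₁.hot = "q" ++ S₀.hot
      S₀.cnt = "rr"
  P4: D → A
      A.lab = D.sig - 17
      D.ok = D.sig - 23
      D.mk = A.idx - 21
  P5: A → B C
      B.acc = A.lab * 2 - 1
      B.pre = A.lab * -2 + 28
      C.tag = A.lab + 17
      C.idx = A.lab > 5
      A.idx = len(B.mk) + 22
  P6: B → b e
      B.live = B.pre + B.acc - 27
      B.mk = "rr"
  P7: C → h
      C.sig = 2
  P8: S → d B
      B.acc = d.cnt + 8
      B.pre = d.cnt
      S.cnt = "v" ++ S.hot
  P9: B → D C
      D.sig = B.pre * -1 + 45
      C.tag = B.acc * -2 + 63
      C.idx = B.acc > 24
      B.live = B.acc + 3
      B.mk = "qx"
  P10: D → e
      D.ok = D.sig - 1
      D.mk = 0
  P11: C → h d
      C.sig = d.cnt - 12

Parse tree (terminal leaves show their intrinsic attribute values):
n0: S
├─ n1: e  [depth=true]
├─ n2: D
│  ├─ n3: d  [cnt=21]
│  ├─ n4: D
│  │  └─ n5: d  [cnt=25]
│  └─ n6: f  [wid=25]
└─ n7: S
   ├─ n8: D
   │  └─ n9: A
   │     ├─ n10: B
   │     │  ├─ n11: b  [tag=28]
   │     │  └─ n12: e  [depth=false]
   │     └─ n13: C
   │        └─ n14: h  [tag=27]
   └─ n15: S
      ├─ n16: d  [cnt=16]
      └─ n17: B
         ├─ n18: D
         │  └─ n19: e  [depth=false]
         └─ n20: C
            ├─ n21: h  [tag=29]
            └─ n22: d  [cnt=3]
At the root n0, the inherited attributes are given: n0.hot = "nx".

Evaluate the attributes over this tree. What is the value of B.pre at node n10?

16

1. n0.hot = "nx"  [given at root]
2. n1.depth = true  [terminal]
3. n2.sig = 13  [13]
4. n3.cnt = 21  [terminal]
5. n4.sig = 25  [d.cnt + 4]
6. n5.cnt = 25  [terminal]
7. n4.ok = 23  [d.cnt * -2 + 73]
8. n4.mk = 7  [d.cnt + D.sig - 43]
9. n6.wid = 25  [terminal]
10. n2.ok = 9  [d.cnt + D₁.mk - 19]
11. n2.mk = 29  [D₁.mk + 22]
12. n7.hot = "mnx"  ["m" ++ S₀.hot]
13. n8.sig = 23  [len(S₀.hot) + 20]
14. n9.lab = 6  [D.sig - 17]
15. n10.acc = 11  [A.lab * 2 - 1]
16. n10.pre = 16  [A.lab * -2 + 28]
17. n11.tag = 28  [terminal]
18. n12.depth = false  [terminal]
19. n10.live = 0  [B.pre + B.acc - 27]
20. n10.mk = "rr"  ["rr"]
21. n13.tag = 23  [A.lab + 17]
22. n13.idx = true  [A.lab > 5]
23. n14.tag = 27  [terminal]
24. n13.sig = 2  [2]
25. n9.idx = 24  [len(B.mk) + 22]
26. n8.ok = 0  [D.sig - 23]
27. n8.mk = 3  [A.idx - 21]
28. n15.hot = "qmnx"  ["q" ++ S₀.hot]
29. n16.cnt = 16  [terminal]
30. n17.acc = 24  [d.cnt + 8]
31. n17.pre = 16  [d.cnt]
32. n18.sig = 29  [B.pre * -1 + 45]
33. n19.depth = false  [terminal]
34. n18.ok = 28  [D.sig - 1]
35. n18.mk = 0  [0]
36. n20.tag = 15  [B.acc * -2 + 63]
37. n20.idx = false  [B.acc > 24]
38. n21.tag = 29  [terminal]
39. n22.cnt = 3  [terminal]
40. n20.sig = -9  [d.cnt - 12]
41. n17.live = 27  [B.acc + 3]
42. n17.mk = "qx"  ["qx"]
43. n15.cnt = "vqmnx"  ["v" ++ S.hot]
44. n7.cnt = "rr"  ["rr"]
45. n0.cnt = "vrr"  ["v" ++ S₁.cnt]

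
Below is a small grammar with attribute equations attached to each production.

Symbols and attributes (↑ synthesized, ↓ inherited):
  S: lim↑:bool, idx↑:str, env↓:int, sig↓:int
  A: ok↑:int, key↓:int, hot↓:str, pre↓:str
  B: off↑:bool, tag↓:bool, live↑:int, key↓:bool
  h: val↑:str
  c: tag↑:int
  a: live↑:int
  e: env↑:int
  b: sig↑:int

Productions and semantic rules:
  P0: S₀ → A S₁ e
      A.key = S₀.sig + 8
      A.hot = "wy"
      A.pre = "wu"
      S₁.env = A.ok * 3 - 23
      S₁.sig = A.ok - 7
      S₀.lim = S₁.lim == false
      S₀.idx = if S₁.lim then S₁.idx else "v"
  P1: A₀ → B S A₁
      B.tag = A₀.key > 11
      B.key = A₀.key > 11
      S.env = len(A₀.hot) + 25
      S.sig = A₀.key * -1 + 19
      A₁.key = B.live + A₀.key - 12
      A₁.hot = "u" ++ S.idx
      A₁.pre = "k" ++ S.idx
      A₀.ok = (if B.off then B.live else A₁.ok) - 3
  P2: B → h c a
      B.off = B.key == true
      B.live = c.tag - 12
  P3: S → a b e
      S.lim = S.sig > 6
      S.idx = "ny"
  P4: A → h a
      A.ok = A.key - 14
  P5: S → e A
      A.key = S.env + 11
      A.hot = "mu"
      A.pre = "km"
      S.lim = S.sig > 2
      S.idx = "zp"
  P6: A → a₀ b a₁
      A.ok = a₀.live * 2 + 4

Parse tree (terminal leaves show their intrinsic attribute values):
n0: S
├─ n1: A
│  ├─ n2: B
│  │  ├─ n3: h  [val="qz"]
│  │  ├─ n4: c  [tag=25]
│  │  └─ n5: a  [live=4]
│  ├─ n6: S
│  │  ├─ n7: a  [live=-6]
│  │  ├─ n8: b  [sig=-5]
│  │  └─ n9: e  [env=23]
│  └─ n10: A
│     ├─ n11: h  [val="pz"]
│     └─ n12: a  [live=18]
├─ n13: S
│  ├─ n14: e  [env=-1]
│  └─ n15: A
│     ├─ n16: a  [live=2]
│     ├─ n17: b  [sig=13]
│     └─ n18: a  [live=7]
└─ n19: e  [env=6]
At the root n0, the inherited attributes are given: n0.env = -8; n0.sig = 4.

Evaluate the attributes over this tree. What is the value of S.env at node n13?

7

1. n0.env = -8  [given at root]
2. n0.sig = 4  [given at root]
3. n1.key = 12  [S₀.sig + 8]
4. n1.hot = "wy"  ["wy"]
5. n1.pre = "wu"  ["wu"]
6. n2.tag = true  [A₀.key > 11]
7. n2.key = true  [A₀.key > 11]
8. n3.val = "qz"  [terminal]
9. n4.tag = 25  [terminal]
10. n5.live = 4  [terminal]
11. n2.off = true  [B.key == true]
12. n2.live = 13  [c.tag - 12]
13. n6.env = 27  [len(A₀.hot) + 25]
14. n6.sig = 7  [A₀.key * -1 + 19]
15. n7.live = -6  [terminal]
16. n8.sig = -5  [terminal]
17. n9.env = 23  [terminal]
18. n6.lim = true  [S.sig > 6]
19. n6.idx = "ny"  ["ny"]
20. n10.key = 13  [B.live + A₀.key - 12]
21. n10.hot = "uny"  ["u" ++ S.idx]
22. n10.pre = "kny"  ["k" ++ S.idx]
23. n11.val = "pz"  [terminal]
24. n12.live = 18  [terminal]
25. n10.ok = -1  [A.key - 14]
26. n1.ok = 10  [(if B.off then B.live else A₁.ok) - 3]
27. n13.env = 7  [A.ok * 3 - 23]
28. n13.sig = 3  [A.ok - 7]
29. n14.env = -1  [terminal]
30. n15.key = 18  [S.env + 11]
31. n15.hot = "mu"  ["mu"]
32. n15.pre = "km"  ["km"]
33. n16.live = 2  [terminal]
34. n17.sig = 13  [terminal]
35. n18.live = 7  [terminal]
36. n15.ok = 8  [a₀.live * 2 + 4]
37. n13.lim = true  [S.sig > 2]
38. n13.idx = "zp"  ["zp"]
39. n19.env = 6  [terminal]
40. n0.lim = false  [S₁.lim == false]
41. n0.idx = "zp"  [if S₁.lim then S₁.idx else "v"]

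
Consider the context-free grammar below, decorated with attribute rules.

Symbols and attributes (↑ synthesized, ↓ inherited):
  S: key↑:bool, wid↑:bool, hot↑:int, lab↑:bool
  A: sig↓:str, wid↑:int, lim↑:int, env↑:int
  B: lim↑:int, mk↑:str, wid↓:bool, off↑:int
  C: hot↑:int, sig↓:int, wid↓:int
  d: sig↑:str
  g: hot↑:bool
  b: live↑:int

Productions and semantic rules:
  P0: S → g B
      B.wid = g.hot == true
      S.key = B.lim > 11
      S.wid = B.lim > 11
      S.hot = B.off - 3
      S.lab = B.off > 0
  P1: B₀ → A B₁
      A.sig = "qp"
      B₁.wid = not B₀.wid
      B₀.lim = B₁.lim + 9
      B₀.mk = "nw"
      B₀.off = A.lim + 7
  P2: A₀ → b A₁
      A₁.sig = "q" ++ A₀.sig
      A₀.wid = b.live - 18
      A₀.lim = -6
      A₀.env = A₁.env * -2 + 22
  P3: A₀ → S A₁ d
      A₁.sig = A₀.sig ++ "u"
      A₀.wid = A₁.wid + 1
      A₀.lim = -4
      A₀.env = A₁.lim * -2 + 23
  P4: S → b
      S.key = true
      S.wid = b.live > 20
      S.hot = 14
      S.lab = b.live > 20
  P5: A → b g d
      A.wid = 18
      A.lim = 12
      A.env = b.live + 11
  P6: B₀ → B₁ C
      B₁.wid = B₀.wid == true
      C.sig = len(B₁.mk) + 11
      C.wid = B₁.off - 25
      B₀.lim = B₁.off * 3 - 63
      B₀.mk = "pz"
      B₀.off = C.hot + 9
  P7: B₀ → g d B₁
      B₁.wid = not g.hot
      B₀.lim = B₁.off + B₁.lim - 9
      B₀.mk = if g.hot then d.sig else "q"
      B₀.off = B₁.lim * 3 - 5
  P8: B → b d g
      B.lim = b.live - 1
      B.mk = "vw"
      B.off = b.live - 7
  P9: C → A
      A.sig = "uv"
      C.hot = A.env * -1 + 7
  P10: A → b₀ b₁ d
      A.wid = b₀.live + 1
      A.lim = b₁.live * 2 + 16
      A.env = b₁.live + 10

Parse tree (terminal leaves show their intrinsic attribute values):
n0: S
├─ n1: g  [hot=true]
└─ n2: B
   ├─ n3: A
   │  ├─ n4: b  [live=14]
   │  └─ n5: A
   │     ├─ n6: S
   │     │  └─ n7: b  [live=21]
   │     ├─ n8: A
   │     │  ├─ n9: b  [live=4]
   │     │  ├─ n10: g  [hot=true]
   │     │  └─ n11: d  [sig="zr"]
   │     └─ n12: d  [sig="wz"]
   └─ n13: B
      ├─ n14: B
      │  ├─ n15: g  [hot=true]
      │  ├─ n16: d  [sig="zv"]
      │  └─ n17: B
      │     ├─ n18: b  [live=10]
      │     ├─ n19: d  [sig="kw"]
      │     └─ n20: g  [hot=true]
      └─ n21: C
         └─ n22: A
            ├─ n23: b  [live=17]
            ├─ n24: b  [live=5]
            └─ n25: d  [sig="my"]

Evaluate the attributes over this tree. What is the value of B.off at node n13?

1. n1.hot = true  [terminal]
2. n2.wid = true  [g.hot == true]
3. n3.sig = "qp"  ["qp"]
4. n4.live = 14  [terminal]
5. n5.sig = "qqp"  ["q" ++ A₀.sig]
6. n7.live = 21  [terminal]
7. n6.key = true  [true]
8. n6.wid = true  [b.live > 20]
9. n6.hot = 14  [14]
10. n6.lab = true  [b.live > 20]
11. n8.sig = "qqpu"  [A₀.sig ++ "u"]
12. n9.live = 4  [terminal]
13. n10.hot = true  [terminal]
14. n11.sig = "zr"  [terminal]
15. n8.wid = 18  [18]
16. n8.lim = 12  [12]
17. n8.env = 15  [b.live + 11]
18. n12.sig = "wz"  [terminal]
19. n5.wid = 19  [A₁.wid + 1]
20. n5.lim = -4  [-4]
21. n5.env = -1  [A₁.lim * -2 + 23]
22. n3.wid = -4  [b.live - 18]
23. n3.lim = -6  [-6]
24. n3.env = 24  [A₁.env * -2 + 22]
25. n13.wid = false  [not B₀.wid]
26. n14.wid = false  [B₀.wid == true]
27. n15.hot = true  [terminal]
28. n16.sig = "zv"  [terminal]
29. n17.wid = false  [not g.hot]
30. n18.live = 10  [terminal]
31. n19.sig = "kw"  [terminal]
32. n20.hot = true  [terminal]
33. n17.lim = 9  [b.live - 1]
34. n17.mk = "vw"  ["vw"]
35. n17.off = 3  [b.live - 7]
36. n14.lim = 3  [B₁.off + B₁.lim - 9]
37. n14.mk = "zv"  [if g.hot then d.sig else "q"]
38. n14.off = 22  [B₁.lim * 3 - 5]
39. n21.sig = 13  [len(B₁.mk) + 11]
40. n21.wid = -3  [B₁.off - 25]
41. n22.sig = "uv"  ["uv"]
42. n23.live = 17  [terminal]
43. n24.live = 5  [terminal]
44. n25.sig = "my"  [terminal]
45. n22.wid = 18  [b₀.live + 1]
46. n22.lim = 26  [b₁.live * 2 + 16]
47. n22.env = 15  [b₁.live + 10]
48. n21.hot = -8  [A.env * -1 + 7]
49. n13.lim = 3  [B₁.off * 3 - 63]
50. n13.mk = "pz"  ["pz"]
51. n13.off = 1  [C.hot + 9]
52. n2.lim = 12  [B₁.lim + 9]
53. n2.mk = "nw"  ["nw"]
54. n2.off = 1  [A.lim + 7]
55. n0.key = true  [B.lim > 11]
56. n0.wid = true  [B.lim > 11]
57. n0.hot = -2  [B.off - 3]
58. n0.lab = true  [B.off > 0]

1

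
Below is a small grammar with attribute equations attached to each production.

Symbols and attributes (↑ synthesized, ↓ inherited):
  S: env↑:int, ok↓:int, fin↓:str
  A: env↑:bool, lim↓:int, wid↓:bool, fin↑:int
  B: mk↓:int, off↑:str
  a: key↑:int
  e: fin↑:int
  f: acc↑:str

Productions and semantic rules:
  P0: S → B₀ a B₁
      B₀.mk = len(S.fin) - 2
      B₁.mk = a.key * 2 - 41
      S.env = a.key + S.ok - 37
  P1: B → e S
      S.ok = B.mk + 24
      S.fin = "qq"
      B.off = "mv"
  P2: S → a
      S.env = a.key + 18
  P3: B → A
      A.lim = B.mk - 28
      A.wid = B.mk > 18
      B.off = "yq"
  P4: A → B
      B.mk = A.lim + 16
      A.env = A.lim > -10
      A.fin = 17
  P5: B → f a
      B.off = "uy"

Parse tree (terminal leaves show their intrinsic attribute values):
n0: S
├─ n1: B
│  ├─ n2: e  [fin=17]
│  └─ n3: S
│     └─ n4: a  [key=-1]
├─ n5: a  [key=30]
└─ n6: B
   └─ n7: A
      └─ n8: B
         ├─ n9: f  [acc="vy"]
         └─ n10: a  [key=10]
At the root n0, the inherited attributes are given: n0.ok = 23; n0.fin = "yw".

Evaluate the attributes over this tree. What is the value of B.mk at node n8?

7

1. n0.ok = 23  [given at root]
2. n0.fin = "yw"  [given at root]
3. n1.mk = 0  [len(S.fin) - 2]
4. n2.fin = 17  [terminal]
5. n3.ok = 24  [B.mk + 24]
6. n3.fin = "qq"  ["qq"]
7. n4.key = -1  [terminal]
8. n3.env = 17  [a.key + 18]
9. n1.off = "mv"  ["mv"]
10. n5.key = 30  [terminal]
11. n6.mk = 19  [a.key * 2 - 41]
12. n7.lim = -9  [B.mk - 28]
13. n7.wid = true  [B.mk > 18]
14. n8.mk = 7  [A.lim + 16]
15. n9.acc = "vy"  [terminal]
16. n10.key = 10  [terminal]
17. n8.off = "uy"  ["uy"]
18. n7.env = true  [A.lim > -10]
19. n7.fin = 17  [17]
20. n6.off = "yq"  ["yq"]
21. n0.env = 16  [a.key + S.ok - 37]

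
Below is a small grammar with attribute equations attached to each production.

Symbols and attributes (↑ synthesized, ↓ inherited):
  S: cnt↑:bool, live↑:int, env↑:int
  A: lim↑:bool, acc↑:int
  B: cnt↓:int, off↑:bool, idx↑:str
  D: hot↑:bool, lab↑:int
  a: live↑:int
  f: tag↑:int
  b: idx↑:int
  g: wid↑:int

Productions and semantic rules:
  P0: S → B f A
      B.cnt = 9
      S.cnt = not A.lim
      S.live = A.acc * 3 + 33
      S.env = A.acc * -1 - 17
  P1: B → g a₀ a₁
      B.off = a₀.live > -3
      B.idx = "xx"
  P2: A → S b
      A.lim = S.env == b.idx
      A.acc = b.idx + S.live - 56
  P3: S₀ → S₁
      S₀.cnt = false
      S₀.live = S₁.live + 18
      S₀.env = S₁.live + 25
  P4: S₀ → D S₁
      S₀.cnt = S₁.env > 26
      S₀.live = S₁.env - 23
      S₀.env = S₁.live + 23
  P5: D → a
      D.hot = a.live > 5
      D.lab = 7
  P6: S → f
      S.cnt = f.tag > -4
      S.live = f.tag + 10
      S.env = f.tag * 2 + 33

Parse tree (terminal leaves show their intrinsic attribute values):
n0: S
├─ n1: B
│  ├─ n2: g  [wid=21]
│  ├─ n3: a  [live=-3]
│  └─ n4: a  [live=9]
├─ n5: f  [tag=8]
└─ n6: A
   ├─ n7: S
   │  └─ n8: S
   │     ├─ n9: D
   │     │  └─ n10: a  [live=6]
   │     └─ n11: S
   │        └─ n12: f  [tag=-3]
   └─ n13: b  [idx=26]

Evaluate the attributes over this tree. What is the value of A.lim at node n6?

false

1. n1.cnt = 9  [9]
2. n2.wid = 21  [terminal]
3. n3.live = -3  [terminal]
4. n4.live = 9  [terminal]
5. n1.off = false  [a₀.live > -3]
6. n1.idx = "xx"  ["xx"]
7. n5.tag = 8  [terminal]
8. n10.live = 6  [terminal]
9. n9.hot = true  [a.live > 5]
10. n9.lab = 7  [7]
11. n12.tag = -3  [terminal]
12. n11.cnt = true  [f.tag > -4]
13. n11.live = 7  [f.tag + 10]
14. n11.env = 27  [f.tag * 2 + 33]
15. n8.cnt = true  [S₁.env > 26]
16. n8.live = 4  [S₁.env - 23]
17. n8.env = 30  [S₁.live + 23]
18. n7.cnt = false  [false]
19. n7.live = 22  [S₁.live + 18]
20. n7.env = 29  [S₁.live + 25]
21. n13.idx = 26  [terminal]
22. n6.lim = false  [S.env == b.idx]
23. n6.acc = -8  [b.idx + S.live - 56]
24. n0.cnt = true  [not A.lim]
25. n0.live = 9  [A.acc * 3 + 33]
26. n0.env = -9  [A.acc * -1 - 17]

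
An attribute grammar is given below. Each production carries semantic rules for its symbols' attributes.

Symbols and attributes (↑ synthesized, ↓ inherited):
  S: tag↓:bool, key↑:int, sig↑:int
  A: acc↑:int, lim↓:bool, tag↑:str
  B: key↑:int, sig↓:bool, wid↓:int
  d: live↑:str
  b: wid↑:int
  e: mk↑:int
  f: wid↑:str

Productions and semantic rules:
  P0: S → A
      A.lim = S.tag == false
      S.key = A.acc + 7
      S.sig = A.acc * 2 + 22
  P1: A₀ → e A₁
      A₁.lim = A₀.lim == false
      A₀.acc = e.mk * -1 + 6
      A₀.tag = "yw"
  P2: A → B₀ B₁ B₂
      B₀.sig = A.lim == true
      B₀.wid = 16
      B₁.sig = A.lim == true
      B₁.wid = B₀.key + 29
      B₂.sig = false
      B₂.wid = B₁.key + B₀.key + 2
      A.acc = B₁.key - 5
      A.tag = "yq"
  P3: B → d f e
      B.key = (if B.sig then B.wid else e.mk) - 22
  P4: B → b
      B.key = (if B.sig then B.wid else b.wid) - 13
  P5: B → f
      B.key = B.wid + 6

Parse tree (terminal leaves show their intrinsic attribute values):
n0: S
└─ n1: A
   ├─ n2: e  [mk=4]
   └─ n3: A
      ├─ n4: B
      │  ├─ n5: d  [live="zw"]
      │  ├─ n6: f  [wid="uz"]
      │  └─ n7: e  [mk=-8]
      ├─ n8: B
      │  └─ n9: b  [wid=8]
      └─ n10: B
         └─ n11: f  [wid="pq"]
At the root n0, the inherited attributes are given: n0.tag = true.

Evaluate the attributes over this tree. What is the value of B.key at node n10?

12

1. n0.tag = true  [given at root]
2. n1.lim = false  [S.tag == false]
3. n2.mk = 4  [terminal]
4. n3.lim = true  [A₀.lim == false]
5. n4.sig = true  [A.lim == true]
6. n4.wid = 16  [16]
7. n5.live = "zw"  [terminal]
8. n6.wid = "uz"  [terminal]
9. n7.mk = -8  [terminal]
10. n4.key = -6  [(if B.sig then B.wid else e.mk) - 22]
11. n8.sig = true  [A.lim == true]
12. n8.wid = 23  [B₀.key + 29]
13. n9.wid = 8  [terminal]
14. n8.key = 10  [(if B.sig then B.wid else b.wid) - 13]
15. n10.sig = false  [false]
16. n10.wid = 6  [B₁.key + B₀.key + 2]
17. n11.wid = "pq"  [terminal]
18. n10.key = 12  [B.wid + 6]
19. n3.acc = 5  [B₁.key - 5]
20. n3.tag = "yq"  ["yq"]
21. n1.acc = 2  [e.mk * -1 + 6]
22. n1.tag = "yw"  ["yw"]
23. n0.key = 9  [A.acc + 7]
24. n0.sig = 26  [A.acc * 2 + 22]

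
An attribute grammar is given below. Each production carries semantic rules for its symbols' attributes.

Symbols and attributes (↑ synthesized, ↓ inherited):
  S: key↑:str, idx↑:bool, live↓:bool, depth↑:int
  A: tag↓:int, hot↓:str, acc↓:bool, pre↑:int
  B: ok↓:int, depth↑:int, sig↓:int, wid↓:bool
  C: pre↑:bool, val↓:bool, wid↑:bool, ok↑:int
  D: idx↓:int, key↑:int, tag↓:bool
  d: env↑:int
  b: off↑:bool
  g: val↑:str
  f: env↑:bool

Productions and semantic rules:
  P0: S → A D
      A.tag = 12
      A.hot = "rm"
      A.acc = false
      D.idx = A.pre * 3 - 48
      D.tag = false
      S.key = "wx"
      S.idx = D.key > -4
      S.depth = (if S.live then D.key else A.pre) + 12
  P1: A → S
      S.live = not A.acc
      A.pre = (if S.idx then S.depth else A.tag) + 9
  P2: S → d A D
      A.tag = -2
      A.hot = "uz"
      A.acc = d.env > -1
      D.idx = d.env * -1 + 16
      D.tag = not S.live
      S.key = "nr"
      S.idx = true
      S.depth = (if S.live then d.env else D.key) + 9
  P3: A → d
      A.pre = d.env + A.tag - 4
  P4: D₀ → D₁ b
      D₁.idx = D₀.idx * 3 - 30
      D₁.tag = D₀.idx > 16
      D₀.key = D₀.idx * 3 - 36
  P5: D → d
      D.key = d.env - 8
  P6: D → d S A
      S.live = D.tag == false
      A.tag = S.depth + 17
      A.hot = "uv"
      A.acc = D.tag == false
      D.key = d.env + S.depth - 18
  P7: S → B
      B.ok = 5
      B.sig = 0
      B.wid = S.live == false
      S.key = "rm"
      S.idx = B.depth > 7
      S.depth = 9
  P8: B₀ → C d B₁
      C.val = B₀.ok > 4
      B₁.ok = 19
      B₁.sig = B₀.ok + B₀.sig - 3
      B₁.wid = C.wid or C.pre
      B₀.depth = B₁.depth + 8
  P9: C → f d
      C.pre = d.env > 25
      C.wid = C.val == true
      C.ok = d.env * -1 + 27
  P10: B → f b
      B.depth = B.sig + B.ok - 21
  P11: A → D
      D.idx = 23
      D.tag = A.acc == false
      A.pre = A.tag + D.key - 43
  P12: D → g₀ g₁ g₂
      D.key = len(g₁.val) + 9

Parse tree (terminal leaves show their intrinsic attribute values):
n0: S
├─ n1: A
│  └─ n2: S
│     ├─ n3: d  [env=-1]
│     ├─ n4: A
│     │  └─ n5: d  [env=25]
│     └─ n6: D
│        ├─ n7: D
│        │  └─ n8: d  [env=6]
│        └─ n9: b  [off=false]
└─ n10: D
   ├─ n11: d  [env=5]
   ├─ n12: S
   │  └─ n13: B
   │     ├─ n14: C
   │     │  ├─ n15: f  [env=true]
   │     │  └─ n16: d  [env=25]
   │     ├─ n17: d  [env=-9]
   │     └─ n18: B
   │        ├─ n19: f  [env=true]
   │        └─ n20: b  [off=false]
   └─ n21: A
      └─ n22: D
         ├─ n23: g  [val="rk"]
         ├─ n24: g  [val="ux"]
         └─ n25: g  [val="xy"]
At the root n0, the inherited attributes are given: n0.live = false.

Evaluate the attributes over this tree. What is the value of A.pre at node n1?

1. n0.live = false  [given at root]
2. n1.tag = 12  [12]
3. n1.hot = "rm"  ["rm"]
4. n1.acc = false  [false]
5. n2.live = true  [not A.acc]
6. n3.env = -1  [terminal]
7. n4.tag = -2  [-2]
8. n4.hot = "uz"  ["uz"]
9. n4.acc = false  [d.env > -1]
10. n5.env = 25  [terminal]
11. n4.pre = 19  [d.env + A.tag - 4]
12. n6.idx = 17  [d.env * -1 + 16]
13. n6.tag = false  [not S.live]
14. n7.idx = 21  [D₀.idx * 3 - 30]
15. n7.tag = true  [D₀.idx > 16]
16. n8.env = 6  [terminal]
17. n7.key = -2  [d.env - 8]
18. n9.off = false  [terminal]
19. n6.key = 15  [D₀.idx * 3 - 36]
20. n2.key = "nr"  ["nr"]
21. n2.idx = true  [true]
22. n2.depth = 8  [(if S.live then d.env else D.key) + 9]
23. n1.pre = 17  [(if S.idx then S.depth else A.tag) + 9]
24. n10.idx = 3  [A.pre * 3 - 48]
25. n10.tag = false  [false]
26. n11.env = 5  [terminal]
27. n12.live = true  [D.tag == false]
28. n13.ok = 5  [5]
29. n13.sig = 0  [0]
30. n13.wid = false  [S.live == false]
31. n14.val = true  [B₀.ok > 4]
32. n15.env = true  [terminal]
33. n16.env = 25  [terminal]
34. n14.pre = false  [d.env > 25]
35. n14.wid = true  [C.val == true]
36. n14.ok = 2  [d.env * -1 + 27]
37. n17.env = -9  [terminal]
38. n18.ok = 19  [19]
39. n18.sig = 2  [B₀.ok + B₀.sig - 3]
40. n18.wid = true  [C.wid or C.pre]
41. n19.env = true  [terminal]
42. n20.off = false  [terminal]
43. n18.depth = 0  [B.sig + B.ok - 21]
44. n13.depth = 8  [B₁.depth + 8]
45. n12.key = "rm"  ["rm"]
46. n12.idx = true  [B.depth > 7]
47. n12.depth = 9  [9]
48. n21.tag = 26  [S.depth + 17]
49. n21.hot = "uv"  ["uv"]
50. n21.acc = true  [D.tag == false]
51. n22.idx = 23  [23]
52. n22.tag = false  [A.acc == false]
53. n23.val = "rk"  [terminal]
54. n24.val = "ux"  [terminal]
55. n25.val = "xy"  [terminal]
56. n22.key = 11  [len(g₁.val) + 9]
57. n21.pre = -6  [A.tag + D.key - 43]
58. n10.key = -4  [d.env + S.depth - 18]
59. n0.key = "wx"  ["wx"]
60. n0.idx = false  [D.key > -4]
61. n0.depth = 29  [(if S.live then D.key else A.pre) + 12]

17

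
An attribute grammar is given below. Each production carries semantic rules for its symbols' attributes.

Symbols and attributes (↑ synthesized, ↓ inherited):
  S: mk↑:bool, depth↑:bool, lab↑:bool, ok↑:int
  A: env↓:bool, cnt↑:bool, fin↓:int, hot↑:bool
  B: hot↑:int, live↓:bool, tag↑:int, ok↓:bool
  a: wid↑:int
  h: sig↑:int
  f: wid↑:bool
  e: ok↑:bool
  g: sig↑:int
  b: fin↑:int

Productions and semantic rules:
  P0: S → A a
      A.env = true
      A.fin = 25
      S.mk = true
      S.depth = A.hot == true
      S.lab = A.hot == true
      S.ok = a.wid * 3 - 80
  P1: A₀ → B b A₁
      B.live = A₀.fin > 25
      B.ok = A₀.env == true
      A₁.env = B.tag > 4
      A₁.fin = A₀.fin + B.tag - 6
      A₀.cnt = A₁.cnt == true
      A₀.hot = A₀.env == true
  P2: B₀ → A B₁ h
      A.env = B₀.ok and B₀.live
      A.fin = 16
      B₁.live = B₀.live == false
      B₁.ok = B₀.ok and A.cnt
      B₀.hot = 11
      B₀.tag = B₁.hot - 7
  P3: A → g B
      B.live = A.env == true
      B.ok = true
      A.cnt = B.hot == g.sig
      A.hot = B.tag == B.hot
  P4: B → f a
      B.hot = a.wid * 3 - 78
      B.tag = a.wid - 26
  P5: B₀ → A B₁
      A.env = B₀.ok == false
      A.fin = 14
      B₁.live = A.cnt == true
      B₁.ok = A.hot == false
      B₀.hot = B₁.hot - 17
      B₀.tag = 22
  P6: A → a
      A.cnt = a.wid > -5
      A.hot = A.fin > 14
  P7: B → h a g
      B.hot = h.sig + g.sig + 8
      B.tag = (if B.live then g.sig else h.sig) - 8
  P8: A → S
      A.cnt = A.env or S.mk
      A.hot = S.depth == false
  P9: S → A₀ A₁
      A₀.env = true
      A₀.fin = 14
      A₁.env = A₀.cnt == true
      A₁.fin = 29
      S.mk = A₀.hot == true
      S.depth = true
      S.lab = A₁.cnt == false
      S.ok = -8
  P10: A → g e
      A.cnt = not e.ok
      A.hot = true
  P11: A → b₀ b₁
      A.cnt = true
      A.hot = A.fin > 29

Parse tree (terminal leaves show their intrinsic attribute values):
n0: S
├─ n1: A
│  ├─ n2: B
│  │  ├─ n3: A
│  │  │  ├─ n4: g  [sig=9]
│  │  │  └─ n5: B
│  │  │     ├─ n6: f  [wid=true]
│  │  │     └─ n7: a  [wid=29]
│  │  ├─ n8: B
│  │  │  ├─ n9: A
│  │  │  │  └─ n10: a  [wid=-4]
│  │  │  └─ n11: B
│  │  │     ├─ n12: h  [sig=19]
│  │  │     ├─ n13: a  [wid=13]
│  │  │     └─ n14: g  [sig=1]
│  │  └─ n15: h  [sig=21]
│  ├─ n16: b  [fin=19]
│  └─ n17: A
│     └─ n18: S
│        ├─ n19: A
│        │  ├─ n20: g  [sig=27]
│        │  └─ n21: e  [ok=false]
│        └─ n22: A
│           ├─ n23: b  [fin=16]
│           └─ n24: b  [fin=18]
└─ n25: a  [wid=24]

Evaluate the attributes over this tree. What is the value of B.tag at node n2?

1. n1.env = true  [true]
2. n1.fin = 25  [25]
3. n2.live = false  [A₀.fin > 25]
4. n2.ok = true  [A₀.env == true]
5. n3.env = false  [B₀.ok and B₀.live]
6. n3.fin = 16  [16]
7. n4.sig = 9  [terminal]
8. n5.live = false  [A.env == true]
9. n5.ok = true  [true]
10. n6.wid = true  [terminal]
11. n7.wid = 29  [terminal]
12. n5.hot = 9  [a.wid * 3 - 78]
13. n5.tag = 3  [a.wid - 26]
14. n3.cnt = true  [B.hot == g.sig]
15. n3.hot = false  [B.tag == B.hot]
16. n8.live = true  [B₀.live == false]
17. n8.ok = true  [B₀.ok and A.cnt]
18. n9.env = false  [B₀.ok == false]
19. n9.fin = 14  [14]
20. n10.wid = -4  [terminal]
21. n9.cnt = true  [a.wid > -5]
22. n9.hot = false  [A.fin > 14]
23. n11.live = true  [A.cnt == true]
24. n11.ok = true  [A.hot == false]
25. n12.sig = 19  [terminal]
26. n13.wid = 13  [terminal]
27. n14.sig = 1  [terminal]
28. n11.hot = 28  [h.sig + g.sig + 8]
29. n11.tag = -7  [(if B.live then g.sig else h.sig) - 8]
30. n8.hot = 11  [B₁.hot - 17]
31. n8.tag = 22  [22]
32. n15.sig = 21  [terminal]
33. n2.hot = 11  [11]
34. n2.tag = 4  [B₁.hot - 7]
35. n16.fin = 19  [terminal]
36. n17.env = false  [B.tag > 4]
37. n17.fin = 23  [A₀.fin + B.tag - 6]
38. n19.env = true  [true]
39. n19.fin = 14  [14]
40. n20.sig = 27  [terminal]
41. n21.ok = false  [terminal]
42. n19.cnt = true  [not e.ok]
43. n19.hot = true  [true]
44. n22.env = true  [A₀.cnt == true]
45. n22.fin = 29  [29]
46. n23.fin = 16  [terminal]
47. n24.fin = 18  [terminal]
48. n22.cnt = true  [true]
49. n22.hot = false  [A.fin > 29]
50. n18.mk = true  [A₀.hot == true]
51. n18.depth = true  [true]
52. n18.lab = false  [A₁.cnt == false]
53. n18.ok = -8  [-8]
54. n17.cnt = true  [A.env or S.mk]
55. n17.hot = false  [S.depth == false]
56. n1.cnt = true  [A₁.cnt == true]
57. n1.hot = true  [A₀.env == true]
58. n25.wid = 24  [terminal]
59. n0.mk = true  [true]
60. n0.depth = true  [A.hot == true]
61. n0.lab = true  [A.hot == true]
62. n0.ok = -8  [a.wid * 3 - 80]

4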